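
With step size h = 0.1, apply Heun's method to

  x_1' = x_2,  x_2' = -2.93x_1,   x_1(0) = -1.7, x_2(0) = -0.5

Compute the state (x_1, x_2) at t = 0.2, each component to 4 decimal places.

Heun on (x_1,x_2): k1 = f(t_n, state_n); k2 = f(t_n + h, state_n + h·k1); state_{n+1} = state_n + (h/2)·(k1 + k2).
0.000000: (-1.700000, -0.500000)
  k1 = (-0.500000, 4.981000)
  predictor → (-1.750000, -0.001900)
  k2 = (-0.001900, 5.127500)
  → (-1.725095, 0.005425)
0.100000: (-1.725095, 0.005425)
  k1 = (0.005425, 5.054528)
  predictor → (-1.724553, 0.510878)
  k2 = (0.510878, 5.052939)
  → (-1.699280, 0.510798)
(x_1(0.2), x_2(0.2)) ≈ (-1.6993, 0.5108)

-1.6993, 0.5108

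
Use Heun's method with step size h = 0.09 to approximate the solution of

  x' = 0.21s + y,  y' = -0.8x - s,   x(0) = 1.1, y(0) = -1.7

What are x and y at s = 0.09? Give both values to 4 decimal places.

Heun on (x,y): k1 = f(s_n, state_n); k2 = f(s_n + h, state_n + h·k1); state_{n+1} = state_n + (h/2)·(k1 + k2).
0.000000: (1.100000, -1.700000)
  k1 = (-1.700000, -0.880000)
  predictor → (0.947000, -1.779200)
  k2 = (-1.760300, -0.847600)
  → (0.944287, -1.777742)
(x(0.09), y(0.09)) ≈ (0.9443, -1.7777)

0.9443, -1.7777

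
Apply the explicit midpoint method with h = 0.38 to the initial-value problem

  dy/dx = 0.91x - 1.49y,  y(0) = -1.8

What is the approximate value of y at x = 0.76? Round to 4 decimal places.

-0.4364

Midpoint: k1 = f(x_n, y_n); k2 = f(x_n + h/2, y_n + (h/2)·k1); y_{n+1} = y_n + h·k2.
x=0.000000, y=-1.800000:
  k1 = f(0.000000, -1.800000) = 2.682000
  k2 = f(0.190000, -1.290420) = 2.095626
  y ← -1.800000 + 0.38·2.095626 = -1.003662
x=0.380000, y=-1.003662:
  k1 = f(0.380000, -1.003662) = 1.841257
  k2 = f(0.570000, -0.653823) = 1.492897
  y ← -1.003662 + 0.38·1.492897 = -0.436361
y(0.76) ≈ -0.4364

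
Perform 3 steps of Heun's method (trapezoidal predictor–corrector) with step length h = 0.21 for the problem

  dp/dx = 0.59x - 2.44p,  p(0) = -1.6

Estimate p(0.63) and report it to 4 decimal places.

Heun: k1 = f(x_n, p_n); k2 = f(x_n + h, p_n + h·k1); p_{n+1} = p_n + (h/2)·(k1 + k2).
x=0.000000, p=-1.600000:
  k1 = f(0.000000, -1.600000) = 3.904000
  k2 = f(0.210000, -0.780160) = 2.027490
  p ← -1.600000 + (0.21/2)·(3.904000 + 2.027490) = -0.977194
x=0.210000, p=-0.977194:
  k1 = f(0.210000, -0.977194) = 2.508252
  k2 = f(0.420000, -0.450461) = 1.346924
  p ← -0.977194 + (0.21/2)·(2.508252 + 1.346924) = -0.572400
x=0.420000, p=-0.572400:
  k1 = f(0.420000, -0.572400) = 1.644456
  k2 = f(0.630000, -0.227064) = 0.925737
  p ← -0.572400 + (0.21/2)·(1.644456 + 0.925737) = -0.302530
p(0.63) ≈ -0.3025

-0.3025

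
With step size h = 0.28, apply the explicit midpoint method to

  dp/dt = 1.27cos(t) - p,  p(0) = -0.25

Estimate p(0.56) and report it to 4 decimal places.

0.3623

Midpoint: k1 = f(t_n, p_n); k2 = f(t_n + h/2, p_n + (h/2)·k1); p_{n+1} = p_n + h·k2.
t=0.000000, p=-0.250000:
  k1 = f(0.000000, -0.250000) = 1.520000
  k2 = f(0.140000, -0.037200) = 1.294774
  p ← -0.250000 + 0.28·1.294774 = 0.112537
t=0.280000, p=0.112537:
  k1 = f(0.280000, 0.112537) = 1.108004
  k2 = f(0.420000, 0.267657) = 0.891966
  p ← 0.112537 + 0.28·0.891966 = 0.362287
p(0.56) ≈ 0.3623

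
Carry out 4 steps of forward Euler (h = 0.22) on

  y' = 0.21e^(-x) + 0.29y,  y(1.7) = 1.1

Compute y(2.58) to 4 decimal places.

Euler: y_{n+1} = y_n + h·f(x_n, y_n).
x=1.700000, y=1.100000: f=0.357364 → y ← 1.100000 + 0.22·0.357364 = 1.178620
x=1.920000, y=1.178620: f=0.372587 → y ← 1.178620 + 0.22·0.372587 = 1.260589
x=2.140000, y=1.260589: f=0.390278 → y ← 1.260589 + 0.22·0.390278 = 1.346450
x=2.360000, y=1.346450: f=0.410299 → y ← 1.346450 + 0.22·0.410299 = 1.436716
y(2.58) ≈ 1.4367

1.4367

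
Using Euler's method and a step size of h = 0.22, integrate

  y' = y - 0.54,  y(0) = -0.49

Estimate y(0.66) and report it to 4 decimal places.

Euler: y_{n+1} = y_n + h·f(t_n, y_n).
t=0.000000, y=-0.490000: f=-1.030000 → y ← -0.490000 + 0.22·(-1.030000) = -0.716600
t=0.220000, y=-0.716600: f=-1.256600 → y ← -0.716600 + 0.22·(-1.256600) = -0.993052
t=0.440000, y=-0.993052: f=-1.533052 → y ← -0.993052 + 0.22·(-1.533052) = -1.330323
y(0.66) ≈ -1.3303

-1.3303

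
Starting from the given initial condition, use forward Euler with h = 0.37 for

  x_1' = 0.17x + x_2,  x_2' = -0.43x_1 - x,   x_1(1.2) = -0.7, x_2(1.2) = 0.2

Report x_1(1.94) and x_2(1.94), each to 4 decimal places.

Euler on (x_1,x_2): x_1_{n+1} = x_1_n + h·x_1', x_2_{n+1} = x_2_n + h·x_2'.
1.200000: (-0.700000, 0.200000); f=(0.404000, -0.899000) → (-0.550520, -0.132630)
1.570000: (-0.550520, -0.132630); f=(0.134270, -1.333276) → (-0.500840, -0.625942)
(x_1(1.94), x_2(1.94)) ≈ (-0.5008, -0.6259)

-0.5008, -0.6259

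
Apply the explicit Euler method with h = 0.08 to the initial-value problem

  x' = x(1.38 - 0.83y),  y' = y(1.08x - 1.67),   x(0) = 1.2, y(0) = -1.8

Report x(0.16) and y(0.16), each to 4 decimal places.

1.8100, -1.7355

Euler on (x,y): x_{n+1} = x_n + h·x', y_{n+1} = y_n + h·y'.
0.000000: (1.200000, -1.800000); f=(3.448800, 0.673200) → (1.475904, -1.746144)
0.080000: (1.475904, -1.746144); f=(4.175774, 0.132748) → (1.809966, -1.735524)
(x(0.16), y(0.16)) ≈ (1.8100, -1.7355)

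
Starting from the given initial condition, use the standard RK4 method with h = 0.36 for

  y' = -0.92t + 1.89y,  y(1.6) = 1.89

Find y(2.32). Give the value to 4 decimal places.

RK4: k1 = f(t_n, y_n); k2 = f(t_n + h/2, y_n + (h/2)·k1); k3 = f(t_n + h/2, y_n + (h/2)·k2); k4 = f(t_n + h, y_n + h·k3); y_{n+1} = y_n + (h/6)·(k1 + 2k2 + 2k3 + k4).
t=1.600000, y=1.890000:
  k1 = f(1.600000, 1.890000) = 2.100100
  k2 = f(1.780000, 2.268018) = 2.648954
  k3 = f(1.780000, 2.366812) = 2.835674
  k4 = f(1.960000, 2.910843) = 3.698293
  y ← 1.890000 + (0.36/6)·(k1 + 2k2 + 2k3 + k4) = 2.896059
t=1.960000, y=2.896059:
  k1 = f(1.960000, 2.896059) = 3.670351
  k2 = f(2.140000, 3.556722) = 4.753405
  k3 = f(2.140000, 3.751672) = 5.121860
  k4 = f(2.320000, 4.739928) = 6.824065
  y ← 2.896059 + (0.36/6)·(k1 + 2k2 + 2k3 + k4) = 4.710756
y(2.32) ≈ 4.7108

4.7108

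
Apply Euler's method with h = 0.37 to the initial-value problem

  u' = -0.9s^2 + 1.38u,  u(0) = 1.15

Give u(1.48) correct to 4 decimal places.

Euler: u_{n+1} = u_n + h·f(s_n, u_n).
s=0.000000, u=1.150000: f=1.587000 → u ← 1.150000 + 0.37·1.587000 = 1.737190
s=0.370000, u=1.737190: f=2.274112 → u ← 1.737190 + 0.37·2.274112 = 2.578612
s=0.740000, u=2.578612: f=3.065644 → u ← 2.578612 + 0.37·3.065644 = 3.712900
s=1.110000, u=3.712900: f=4.014912 → u ← 3.712900 + 0.37·4.014912 = 5.198417
u(1.48) ≈ 5.1984

5.1984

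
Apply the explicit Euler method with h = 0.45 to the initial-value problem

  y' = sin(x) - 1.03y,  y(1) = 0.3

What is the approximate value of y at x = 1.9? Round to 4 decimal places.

0.7362

Euler: y_{n+1} = y_n + h·f(x_n, y_n).
x=1.000000, y=0.300000: f=0.532471 → y ← 0.300000 + 0.45·0.532471 = 0.539612
x=1.450000, y=0.539612: f=0.436913 → y ← 0.539612 + 0.45·0.436913 = 0.736223
y(1.9) ≈ 0.7362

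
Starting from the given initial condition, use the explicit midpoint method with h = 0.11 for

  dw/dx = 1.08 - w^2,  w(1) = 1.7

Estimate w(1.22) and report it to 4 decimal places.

Midpoint: k1 = f(x_n, w_n); k2 = f(x_n + h/2, w_n + (h/2)·k1); w_{n+1} = w_n + h·k2.
x=1.000000, w=1.700000:
  k1 = f(1.000000, 1.700000) = -1.810000
  k2 = f(1.055000, 1.600450) = -1.481440
  w ← 1.700000 + 0.11·(-1.481440) = 1.537042
x=1.110000, w=1.537042:
  k1 = f(1.110000, 1.537042) = -1.282497
  k2 = f(1.165000, 1.466504) = -1.070635
  w ← 1.537042 + 0.11·(-1.070635) = 1.419272
w(1.22) ≈ 1.4193

1.4193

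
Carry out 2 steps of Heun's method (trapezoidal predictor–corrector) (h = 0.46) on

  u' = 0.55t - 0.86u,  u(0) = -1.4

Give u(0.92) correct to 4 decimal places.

Heun: k1 = f(t_n, u_n); k2 = f(t_n + h, u_n + h·k1); u_{n+1} = u_n + (h/2)·(k1 + k2).
t=0.000000, u=-1.400000:
  k1 = f(0.000000, -1.400000) = 1.204000
  k2 = f(0.460000, -0.846160) = 0.980698
  u ← -1.400000 + (0.46/2)·(1.204000 + 0.980698) = -0.897520
t=0.460000, u=-0.897520:
  k1 = f(0.460000, -0.897520) = 1.024867
  k2 = f(0.920000, -0.426081) = 0.872430
  u ← -0.897520 + (0.46/2)·(1.024867 + 0.872430) = -0.461141
u(0.92) ≈ -0.4611

-0.4611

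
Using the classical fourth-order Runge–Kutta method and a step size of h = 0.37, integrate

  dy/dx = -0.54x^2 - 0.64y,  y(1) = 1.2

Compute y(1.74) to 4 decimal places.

0.1099

RK4: k1 = f(x_n, y_n); k2 = f(x_n + h/2, y_n + (h/2)·k1); k3 = f(x_n + h/2, y_n + (h/2)·k2); k4 = f(x_n + h, y_n + h·k3); y_{n+1} = y_n + (h/6)·(k1 + 2k2 + 2k3 + k4).
x=1.000000, y=1.200000:
  k1 = f(1.000000, 1.200000) = -1.308000
  k2 = f(1.185000, 0.958020) = -1.371414
  k3 = f(1.185000, 0.946288) = -1.363906
  k4 = f(1.370000, 0.695355) = -1.458553
  y ← 1.200000 + (0.37/6)·(k1 + 2k2 + 2k3 + k4) = 0.692040
x=1.370000, y=0.692040:
  k1 = f(1.370000, 0.692040) = -1.456431
  k2 = f(1.555000, 0.422600) = -1.576197
  k3 = f(1.555000, 0.400443) = -1.562017
  k4 = f(1.740000, 0.114093) = -1.707924
  y ← 0.692040 + (0.37/6)·(k1 + 2k2 + 2k3 + k4) = 0.109858
y(1.74) ≈ 0.1099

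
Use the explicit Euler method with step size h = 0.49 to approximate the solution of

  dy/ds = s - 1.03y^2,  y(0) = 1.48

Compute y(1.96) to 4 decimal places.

1.2089

Euler: y_{n+1} = y_n + h·f(s_n, y_n).
s=0.000000, y=1.480000: f=-2.256112 → y ← 1.480000 + 0.49·(-2.256112) = 0.374505
s=0.490000, y=0.374505: f=0.345538 → y ← 0.374505 + 0.49·0.345538 = 0.543819
s=0.980000, y=0.543819: f=0.675389 → y ← 0.543819 + 0.49·0.675389 = 0.874759
s=1.470000, y=0.874759: f=0.681840 → y ← 0.874759 + 0.49·0.681840 = 1.208861
y(1.96) ≈ 1.2089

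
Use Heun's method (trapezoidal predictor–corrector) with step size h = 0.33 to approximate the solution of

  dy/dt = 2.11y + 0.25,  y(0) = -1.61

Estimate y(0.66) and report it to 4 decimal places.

Heun: k1 = f(t_n, y_n); k2 = f(t_n + h, y_n + h·k1); y_{n+1} = y_n + (h/2)·(k1 + k2).
t=0.000000, y=-1.610000:
  k1 = f(0.000000, -1.610000) = -3.147100
  k2 = f(0.330000, -2.648543) = -5.338426
  y ← -1.610000 + (0.33/2)·(-3.147100 + (-5.338426)) = -3.010112
t=0.330000, y=-3.010112:
  k1 = f(0.330000, -3.010112) = -6.101336
  k2 = f(0.660000, -5.023553) = -10.349696
  y ← -3.010112 + (0.33/2)·(-6.101336 + (-10.349696)) = -5.724532
y(0.66) ≈ -5.7245

-5.7245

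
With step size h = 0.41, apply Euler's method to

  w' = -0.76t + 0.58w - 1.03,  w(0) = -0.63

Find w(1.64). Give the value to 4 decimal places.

-4.7671

Euler: w_{n+1} = w_n + h·f(t_n, w_n).
t=0.000000, w=-0.630000: f=-1.395400 → w ← -0.630000 + 0.41·(-1.395400) = -1.202114
t=0.410000, w=-1.202114: f=-2.038826 → w ← -1.202114 + 0.41·(-2.038826) = -2.038033
t=0.820000, w=-2.038033: f=-2.835259 → w ← -2.038033 + 0.41·(-2.835259) = -3.200489
t=1.230000, w=-3.200489: f=-3.821084 → w ← -3.200489 + 0.41·(-3.821084) = -4.767133
w(1.64) ≈ -4.7671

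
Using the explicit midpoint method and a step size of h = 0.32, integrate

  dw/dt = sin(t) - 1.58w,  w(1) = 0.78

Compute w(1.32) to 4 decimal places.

Midpoint: k1 = f(t_n, w_n); k2 = f(t_n + h/2, w_n + (h/2)·k1); w_{n+1} = w_n + h·k2.
t=1.000000, w=0.780000:
  k1 = f(1.000000, 0.780000) = -0.390929
  k2 = f(1.160000, 0.717451) = -0.216770
  w ← 0.780000 + 0.32·(-0.216770) = 0.710634
w(1.32) ≈ 0.7106

0.7106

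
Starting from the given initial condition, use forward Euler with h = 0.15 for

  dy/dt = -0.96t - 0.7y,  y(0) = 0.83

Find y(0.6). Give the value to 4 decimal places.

0.4118

Euler: y_{n+1} = y_n + h·f(t_n, y_n).
t=0.000000, y=0.830000: f=-0.581000 → y ← 0.830000 + 0.15·(-0.581000) = 0.742850
t=0.150000, y=0.742850: f=-0.663995 → y ← 0.742850 + 0.15·(-0.663995) = 0.643251
t=0.300000, y=0.643251: f=-0.738276 → y ← 0.643251 + 0.15·(-0.738276) = 0.532509
t=0.450000, y=0.532509: f=-0.804757 → y ← 0.532509 + 0.15·(-0.804757) = 0.411796
y(0.6) ≈ 0.4118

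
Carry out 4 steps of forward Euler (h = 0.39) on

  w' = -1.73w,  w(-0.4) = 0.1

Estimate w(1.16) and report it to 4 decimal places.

Euler: w_{n+1} = w_n + h·f(x_n, w_n).
x=-0.400000, w=0.100000: f=-0.173000 → w ← 0.100000 + 0.39·(-0.173000) = 0.032530
x=-0.010000, w=0.032530: f=-0.056277 → w ← 0.032530 + 0.39·(-0.056277) = 0.010582
x=0.380000, w=0.010582: f=-0.018307 → w ← 0.010582 + 0.39·(-0.018307) = 0.003442
x=0.770000, w=0.003442: f=-0.005955 → w ← 0.003442 + 0.39·(-0.005955) = 0.001120
w(1.16) ≈ 0.0011

0.0011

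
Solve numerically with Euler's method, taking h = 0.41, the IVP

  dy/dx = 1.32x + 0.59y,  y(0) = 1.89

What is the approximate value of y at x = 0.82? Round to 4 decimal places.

Euler: y_{n+1} = y_n + h·f(x_n, y_n).
x=0.000000, y=1.890000: f=1.115100 → y ← 1.890000 + 0.41·1.115100 = 2.347191
x=0.410000, y=2.347191: f=1.926043 → y ← 2.347191 + 0.41·1.926043 = 3.136869
y(0.82) ≈ 3.1369

3.1369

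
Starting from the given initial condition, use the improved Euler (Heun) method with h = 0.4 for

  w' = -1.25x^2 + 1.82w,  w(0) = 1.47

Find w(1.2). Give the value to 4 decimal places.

10.3848

Heun: k1 = f(x_n, w_n); k2 = f(x_n + h, w_n + h·k1); w_{n+1} = w_n + (h/2)·(k1 + k2).
x=0.000000, w=1.470000:
  k1 = f(0.000000, 1.470000) = 2.675400
  k2 = f(0.400000, 2.540160) = 4.423091
  w ← 1.470000 + (0.4/2)·(2.675400 + 4.423091) = 2.889698
x=0.400000, w=2.889698:
  k1 = f(0.400000, 2.889698) = 5.059251
  k2 = f(0.800000, 4.913399) = 8.142385
  w ← 2.889698 + (0.4/2)·(5.059251 + 8.142385) = 5.530025
x=0.800000, w=5.530025:
  k1 = f(0.800000, 5.530025) = 9.264646
  k2 = f(1.200000, 9.235884) = 15.009309
  w ← 5.530025 + (0.4/2)·(9.264646 + 15.009309) = 10.384817
w(1.2) ≈ 10.3848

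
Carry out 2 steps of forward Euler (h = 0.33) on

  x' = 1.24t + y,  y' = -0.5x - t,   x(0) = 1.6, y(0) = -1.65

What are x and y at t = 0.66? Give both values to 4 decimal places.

Euler on (x,y): x_{n+1} = x_n + h·x', y_{n+1} = y_n + h·y'.
0.000000: (1.600000, -1.650000); f=(-1.650000, -0.800000) → (1.055500, -1.914000)
0.330000: (1.055500, -1.914000); f=(-1.504800, -0.857750) → (0.558916, -2.197058)
(x(0.66), y(0.66)) ≈ (0.5589, -2.1971)

0.5589, -2.1971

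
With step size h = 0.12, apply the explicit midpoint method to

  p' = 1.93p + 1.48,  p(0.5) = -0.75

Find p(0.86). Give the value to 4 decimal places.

Midpoint: k1 = f(x_n, p_n); k2 = f(x_n + h/2, p_n + (h/2)·k1); p_{n+1} = p_n + h·k2.
x=0.500000, p=-0.750000:
  k1 = f(0.500000, -0.750000) = 0.032500
  k2 = f(0.560000, -0.748050) = 0.036264
  p ← -0.750000 + 0.12·0.036264 = -0.745648
x=0.620000, p=-0.745648:
  k1 = f(0.620000, -0.745648) = 0.040899
  k2 = f(0.680000, -0.743194) = 0.045635
  p ← -0.745648 + 0.12·0.045635 = -0.740172
x=0.740000, p=-0.740172:
  k1 = f(0.740000, -0.740172) = 0.051468
  k2 = f(0.800000, -0.737084) = 0.057428
  p ← -0.740172 + 0.12·0.057428 = -0.733281
p(0.86) ≈ -0.7333

-0.7333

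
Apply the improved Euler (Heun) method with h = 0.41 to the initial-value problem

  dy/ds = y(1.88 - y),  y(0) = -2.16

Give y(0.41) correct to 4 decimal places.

-12.9094

Heun: k1 = f(s_n, y_n); k2 = f(s_n + h, y_n + h·k1); y_{n+1} = y_n + (h/2)·(k1 + k2).
s=0.000000, y=-2.160000:
  k1 = f(0.000000, -2.160000) = -8.726400
  k2 = f(0.410000, -5.737824) = -43.709733
  y ← -2.160000 + (0.41/2)·(-8.726400 + (-43.709733)) = -12.909407
y(0.41) ≈ -12.9094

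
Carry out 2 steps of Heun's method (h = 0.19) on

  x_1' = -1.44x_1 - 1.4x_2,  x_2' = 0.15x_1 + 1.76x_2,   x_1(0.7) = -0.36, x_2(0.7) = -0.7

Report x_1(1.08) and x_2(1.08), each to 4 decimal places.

0.2068, -1.3628

Heun on (x_1,x_2): k1 = f(x_n, state_n); k2 = f(x_n + h, state_n + h·k1); state_{n+1} = state_n + (h/2)·(k1 + k2).
0.700000: (-0.360000, -0.700000)
  k1 = (1.498400, -1.286000)
  predictor → (-0.075304, -0.944340)
  k2 = (1.430514, -1.673334)
  → (-0.081753, -0.981137)
0.890000: (-0.081753, -0.981137)
  k1 = (1.491316, -1.739064)
  predictor → (0.201597, -1.311559)
  k2 = (1.545883, -2.278104)
  → (0.206781, -1.362768)
(x_1(1.08), x_2(1.08)) ≈ (0.2068, -1.3628)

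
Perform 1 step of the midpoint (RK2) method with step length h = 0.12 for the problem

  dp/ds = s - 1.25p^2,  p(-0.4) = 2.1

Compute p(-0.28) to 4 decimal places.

Midpoint: k1 = f(s_n, p_n); k2 = f(s_n + h/2, p_n + (h/2)·k1); p_{n+1} = p_n + h·k2.
s=-0.400000, p=2.100000:
  k1 = f(-0.400000, 2.100000) = -5.912500
  k2 = f(-0.340000, 1.745250) = -4.147372
  p ← 2.100000 + 0.12·(-4.147372) = 1.602315
p(-0.28) ≈ 1.6023

1.6023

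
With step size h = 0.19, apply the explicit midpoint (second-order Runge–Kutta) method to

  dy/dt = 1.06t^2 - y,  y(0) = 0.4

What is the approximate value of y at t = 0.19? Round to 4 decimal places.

0.3330

Midpoint: k1 = f(t_n, y_n); k2 = f(t_n + h/2, y_n + (h/2)·k1); y_{n+1} = y_n + h·k2.
t=0.000000, y=0.400000:
  k1 = f(0.000000, 0.400000) = -0.400000
  k2 = f(0.095000, 0.362000) = -0.352434
  y ← 0.400000 + 0.19·(-0.352434) = 0.333038
y(0.19) ≈ 0.3330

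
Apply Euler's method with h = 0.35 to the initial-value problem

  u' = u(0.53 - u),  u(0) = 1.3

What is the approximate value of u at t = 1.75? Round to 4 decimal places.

Euler: u_{n+1} = u_n + h·f(t_n, u_n).
t=0.000000, u=1.300000: f=-1.001000 → u ← 1.300000 + 0.35·(-1.001000) = 0.949650
t=0.350000, u=0.949650: f=-0.398521 → u ← 0.949650 + 0.35·(-0.398521) = 0.810168
t=0.700000, u=0.810168: f=-0.226983 → u ← 0.810168 + 0.35·(-0.226983) = 0.730724
t=1.050000, u=0.730724: f=-0.146674 → u ← 0.730724 + 0.35·(-0.146674) = 0.679388
t=1.400000, u=0.679388: f=-0.101492 → u ← 0.679388 + 0.35·(-0.101492) = 0.643866
u(1.75) ≈ 0.6439

0.6439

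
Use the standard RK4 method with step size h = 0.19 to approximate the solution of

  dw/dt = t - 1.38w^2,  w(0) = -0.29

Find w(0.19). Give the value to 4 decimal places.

-0.2948

RK4: k1 = f(t_n, w_n); k2 = f(t_n + h/2, w_n + (h/2)·k1); k3 = f(t_n + h/2, w_n + (h/2)·k2); k4 = f(t_n + h, w_n + h·k3); w_{n+1} = w_n + (h/6)·(k1 + 2k2 + 2k3 + k4).
t=0.000000, w=-0.290000:
  k1 = f(0.000000, -0.290000) = -0.116058
  k2 = f(0.095000, -0.301026) = -0.030051
  k3 = f(0.095000, -0.292855) = -0.023354
  k4 = f(0.190000, -0.294437) = 0.070363
  w ← -0.290000 + (0.19/6)·(k1 + 2k2 + 2k3 + k4) = -0.294829
w(0.19) ≈ -0.2948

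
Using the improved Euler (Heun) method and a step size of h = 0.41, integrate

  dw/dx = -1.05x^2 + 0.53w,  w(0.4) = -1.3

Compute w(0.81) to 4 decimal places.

Heun: k1 = f(x_n, w_n); k2 = f(x_n + h, w_n + h·k1); w_{n+1} = w_n + (h/2)·(k1 + k2).
x=0.400000, w=-1.300000:
  k1 = f(0.400000, -1.300000) = -0.857000
  k2 = f(0.810000, -1.651370) = -1.564131
  w ← -1.300000 + (0.41/2)·(-0.857000 + (-1.564131)) = -1.796332
w(0.81) ≈ -1.7963

-1.7963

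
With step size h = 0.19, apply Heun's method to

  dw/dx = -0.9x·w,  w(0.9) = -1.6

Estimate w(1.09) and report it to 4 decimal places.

-1.3507

Heun: k1 = f(x_n, w_n); k2 = f(x_n + h, w_n + h·k1); w_{n+1} = w_n + (h/2)·(k1 + k2).
x=0.900000, w=-1.600000:
  k1 = f(0.900000, -1.600000) = 1.296000
  k2 = f(1.090000, -1.353760) = 1.328039
  w ← -1.600000 + (0.19/2)·(1.296000 + 1.328039) = -1.350716
w(1.09) ≈ -1.3507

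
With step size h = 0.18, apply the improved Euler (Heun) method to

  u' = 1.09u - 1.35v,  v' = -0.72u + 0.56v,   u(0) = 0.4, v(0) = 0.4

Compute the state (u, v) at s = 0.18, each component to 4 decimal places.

0.3808, 0.3891

Heun on (u,v): k1 = f(s_n, state_n); k2 = f(s_n + h, state_n + h·k1); state_{n+1} = state_n + (h/2)·(k1 + k2).
0.000000: (0.400000, 0.400000)
  k1 = (-0.104000, -0.064000)
  predictor → (0.381280, 0.388480)
  k2 = (-0.108853, -0.056973)
  → (0.380843, 0.389112)
(u(0.18), v(0.18)) ≈ (0.3808, 0.3891)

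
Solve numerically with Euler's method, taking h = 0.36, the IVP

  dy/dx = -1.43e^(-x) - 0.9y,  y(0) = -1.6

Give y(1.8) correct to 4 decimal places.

Euler: y_{n+1} = y_n + h·f(x_n, y_n).
x=0.000000, y=-1.600000: f=0.010000 → y ← -1.600000 + 0.36·0.010000 = -1.596400
x=0.360000, y=-1.596400: f=0.439083 → y ← -1.596400 + 0.36·0.439083 = -1.438330
x=0.720000, y=-1.438330: f=0.598441 → y ← -1.438330 + 0.36·0.598441 = -1.222891
x=1.080000, y=-1.222891: f=0.614981 → y ← -1.222891 + 0.36·0.614981 = -1.001498
x=1.440000, y=-1.001498: f=0.562542 → y ← -1.001498 + 0.36·0.562542 = -0.798983
y(1.8) ≈ -0.7990

-0.7990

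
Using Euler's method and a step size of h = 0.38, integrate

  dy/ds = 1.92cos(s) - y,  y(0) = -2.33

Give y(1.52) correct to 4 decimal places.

0.7226

Euler: y_{n+1} = y_n + h·f(s_n, y_n).
s=0.000000, y=-2.330000: f=4.250000 → y ← -2.330000 + 0.38·4.250000 = -0.715000
s=0.380000, y=-0.715000: f=2.498036 → y ← -0.715000 + 0.38·2.498036 = 0.234254
s=0.760000, y=0.234254: f=1.157431 → y ← 0.234254 + 0.38·1.157431 = 0.674078
s=1.140000, y=0.674078: f=0.127704 → y ← 0.674078 + 0.38·0.127704 = 0.722605
y(1.52) ≈ 0.7226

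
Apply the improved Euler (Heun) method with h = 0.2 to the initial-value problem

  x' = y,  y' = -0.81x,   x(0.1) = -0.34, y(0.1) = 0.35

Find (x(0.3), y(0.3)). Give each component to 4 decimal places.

-0.2645, 0.3994

Heun on (x,y): k1 = f(t_n, state_n); k2 = f(t_n + h, state_n + h·k1); state_{n+1} = state_n + (h/2)·(k1 + k2).
0.100000: (-0.340000, 0.350000)
  k1 = (0.350000, 0.275400)
  predictor → (-0.270000, 0.405080)
  k2 = (0.405080, 0.218700)
  → (-0.264492, 0.399410)
(x(0.3), y(0.3)) ≈ (-0.2645, 0.3994)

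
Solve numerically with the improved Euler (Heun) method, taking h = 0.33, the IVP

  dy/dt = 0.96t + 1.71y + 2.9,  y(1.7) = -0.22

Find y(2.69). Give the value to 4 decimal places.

Heun: k1 = f(t_n, y_n); k2 = f(t_n + h, y_n + h·k1); y_{n+1} = y_n + (h/2)·(k1 + k2).
t=1.700000, y=-0.220000:
  k1 = f(1.700000, -0.220000) = 4.155800
  k2 = f(2.030000, 1.151414) = 6.817718
  y ← -0.220000 + (0.33/2)·(4.155800 + 6.817718) = 1.590630
t=2.030000, y=1.590630:
  k1 = f(2.030000, 1.590630) = 7.568778
  k2 = f(2.360000, 4.088327) = 12.156640
  y ← 1.590630 + (0.33/2)·(7.568778 + 12.156640) = 4.845324
t=2.360000, y=4.845324:
  k1 = f(2.360000, 4.845324) = 13.451105
  k2 = f(2.690000, 9.284189) = 21.358363
  y ← 4.845324 + (0.33/2)·(13.451105 + 21.358363) = 10.588887
y(2.69) ≈ 10.5889

10.5889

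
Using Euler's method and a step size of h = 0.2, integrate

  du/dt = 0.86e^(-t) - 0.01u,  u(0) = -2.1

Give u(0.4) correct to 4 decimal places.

-1.7791

Euler: u_{n+1} = u_n + h·f(t_n, u_n).
t=0.000000, u=-2.100000: f=0.881000 → u ← -2.100000 + 0.2·0.881000 = -1.923800
t=0.200000, u=-1.923800: f=0.723346 → u ← -1.923800 + 0.2·0.723346 = -1.779131
u(0.4) ≈ -1.7791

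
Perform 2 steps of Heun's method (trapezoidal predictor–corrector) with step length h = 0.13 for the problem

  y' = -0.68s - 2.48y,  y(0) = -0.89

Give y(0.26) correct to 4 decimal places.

-0.4933

Heun: k1 = f(s_n, y_n); k2 = f(s_n + h, y_n + h·k1); y_{n+1} = y_n + (h/2)·(k1 + k2).
s=0.000000, y=-0.890000:
  k1 = f(0.000000, -0.890000) = 2.207200
  k2 = f(0.130000, -0.603064) = 1.407199
  y ← -0.890000 + (0.13/2)·(2.207200 + 1.407199) = -0.655064
s=0.130000, y=-0.655064:
  k1 = f(0.130000, -0.655064) = 1.536159
  k2 = f(0.260000, -0.455363) = 0.952501
  y ← -0.655064 + (0.13/2)·(1.536159 + 0.952501) = -0.493301
y(0.26) ≈ -0.4933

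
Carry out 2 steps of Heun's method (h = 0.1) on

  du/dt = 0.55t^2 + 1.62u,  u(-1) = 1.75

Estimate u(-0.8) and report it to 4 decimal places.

Heun: k1 = f(t_n, u_n); k2 = f(t_n + h, u_n + h·k1); u_{n+1} = u_n + (h/2)·(k1 + k2).
t=-1.000000, u=1.750000:
  k1 = f(-1.000000, 1.750000) = 3.385000
  k2 = f(-0.900000, 2.088500) = 3.828870
  u ← 1.750000 + (0.1/2)·(3.385000 + 3.828870) = 2.110694
t=-0.900000, u=2.110694:
  k1 = f(-0.900000, 2.110694) = 3.864823
  k2 = f(-0.800000, 2.497176) = 4.397425
  u ← 2.110694 + (0.1/2)·(3.864823 + 4.397425) = 2.523806
u(-0.8) ≈ 2.5238

2.5238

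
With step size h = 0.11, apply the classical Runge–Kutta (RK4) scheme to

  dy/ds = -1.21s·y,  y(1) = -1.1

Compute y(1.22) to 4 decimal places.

RK4: k1 = f(s_n, y_n); k2 = f(s_n + h/2, y_n + (h/2)·k1); k3 = f(s_n + h/2, y_n + (h/2)·k2); k4 = f(s_n + h, y_n + h·k3); y_{n+1} = y_n + (h/6)·(k1 + 2k2 + 2k3 + k4).
s=1.000000, y=-1.100000:
  k1 = f(1.000000, -1.100000) = 1.331000
  k2 = f(1.055000, -1.026795) = 1.310755
  k3 = f(1.055000, -1.027908) = 1.312177
  k4 = f(1.110000, -0.955661) = 1.283548
  y ← -1.100000 + (0.11/6)·(k1 + 2k2 + 2k3 + k4) = -0.955892
s=1.110000, y=-0.955892:
  k1 = f(1.110000, -0.955892) = 1.283859
  k2 = f(1.165000, -0.885280) = 1.247935
  k3 = f(1.165000, -0.887256) = 1.250720
  k4 = f(1.220000, -0.818313) = 1.207994
  y ← -0.955892 + (0.11/6)·(k1 + 2k2 + 2k3 + k4) = -0.818591
y(1.22) ≈ -0.8186

-0.8186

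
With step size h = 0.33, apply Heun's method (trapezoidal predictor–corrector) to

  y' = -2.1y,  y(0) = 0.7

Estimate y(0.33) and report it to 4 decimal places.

Heun: k1 = f(t_n, y_n); k2 = f(t_n + h, y_n + h·k1); y_{n+1} = y_n + (h/2)·(k1 + k2).
t=0.000000, y=0.700000:
  k1 = f(0.000000, 0.700000) = -1.470000
  k2 = f(0.330000, 0.214900) = -0.451290
  y ← 0.700000 + (0.33/2)·(-1.470000 + (-0.451290)) = 0.382987
y(0.33) ≈ 0.3830

0.3830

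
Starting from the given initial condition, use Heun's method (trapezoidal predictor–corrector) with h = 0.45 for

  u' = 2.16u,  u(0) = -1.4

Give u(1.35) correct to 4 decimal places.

Heun: k1 = f(t_n, u_n); k2 = f(t_n + h, u_n + h·k1); u_{n+1} = u_n + (h/2)·(k1 + k2).
t=0.000000, u=-1.400000:
  k1 = f(0.000000, -1.400000) = -3.024000
  k2 = f(0.450000, -2.760800) = -5.963328
  u ← -1.400000 + (0.45/2)·(-3.024000 + (-5.963328)) = -3.422149
t=0.450000, u=-3.422149:
  k1 = f(0.450000, -3.422149) = -7.391841
  k2 = f(0.900000, -6.748477) = -14.576711
  u ← -3.422149 + (0.45/2)·(-7.391841 + (-14.576711)) = -8.365073
t=0.900000, u=-8.365073:
  k1 = f(0.900000, -8.365073) = -18.068558
  k2 = f(1.350000, -16.495924) = -35.631196
  u ← -8.365073 + (0.45/2)·(-18.068558 + (-35.631196)) = -20.447518
u(1.35) ≈ -20.4475

-20.4475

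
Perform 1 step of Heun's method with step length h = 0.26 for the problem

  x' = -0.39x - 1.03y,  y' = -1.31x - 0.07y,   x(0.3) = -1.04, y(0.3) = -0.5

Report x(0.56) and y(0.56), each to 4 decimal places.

Heun on (x,y): k1 = f(t_n, state_n); k2 = f(t_n + h, state_n + h·k1); state_{n+1} = state_n + (h/2)·(k1 + k2).
0.300000: (-1.040000, -0.500000)
  k1 = (0.920600, 1.397400)
  predictor → (-0.800644, -0.136676)
  k2 = (0.453027, 1.058411)
  → (-0.861428, -0.180745)
(x(0.56), y(0.56)) ≈ (-0.8614, -0.1807)

-0.8614, -0.1807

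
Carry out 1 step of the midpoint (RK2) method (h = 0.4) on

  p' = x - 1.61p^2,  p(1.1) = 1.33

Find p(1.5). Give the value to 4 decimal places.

1.2310

Midpoint: k1 = f(x_n, p_n); k2 = f(x_n + h/2, p_n + (h/2)·k1); p_{n+1} = p_n + h·k2.
x=1.100000, p=1.330000:
  k1 = f(1.100000, 1.330000) = -1.747929
  k2 = f(1.300000, 0.980414) = -0.247551
  p ← 1.330000 + 0.4·(-0.247551) = 1.230979
p(1.5) ≈ 1.2310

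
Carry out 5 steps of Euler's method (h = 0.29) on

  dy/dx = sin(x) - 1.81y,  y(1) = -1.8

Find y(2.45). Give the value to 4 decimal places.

0.4370

Euler: y_{n+1} = y_n + h·f(x_n, y_n).
x=1.000000, y=-1.800000: f=4.099471 → y ← -1.800000 + 0.29·4.099471 = -0.611153
x=1.290000, y=-0.611153: f=2.067023 → y ← -0.611153 + 0.29·2.067023 = -0.011717
x=1.580000, y=-0.011717: f=1.021165 → y ← -0.011717 + 0.29·1.021165 = 0.284421
x=1.870000, y=0.284421: f=0.440769 → y ← 0.284421 + 0.29·0.440769 = 0.412244
x=2.160000, y=0.412244: f=0.085221 → y ← 0.412244 + 0.29·0.085221 = 0.436958
y(2.45) ≈ 0.4370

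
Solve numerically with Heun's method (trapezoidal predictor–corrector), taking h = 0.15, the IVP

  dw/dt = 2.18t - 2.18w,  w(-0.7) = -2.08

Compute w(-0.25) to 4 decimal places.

Heun: k1 = f(t_n, w_n); k2 = f(t_n + h, w_n + h·k1); w_{n+1} = w_n + (h/2)·(k1 + k2).
t=-0.700000, w=-2.080000:
  k1 = f(-0.700000, -2.080000) = 3.008400
  k2 = f(-0.550000, -1.628740) = 2.351653
  w ← -2.080000 + (0.15/2)·(3.008400 + 2.351653) = -1.677996
t=-0.550000, w=-1.677996:
  k1 = f(-0.550000, -1.677996) = 2.459031
  k2 = f(-0.400000, -1.309141) = 1.981928
  w ← -1.677996 + (0.15/2)·(2.459031 + 1.981928) = -1.344924
t=-0.400000, w=-1.344924:
  k1 = f(-0.400000, -1.344924) = 2.059934
  k2 = f(-0.250000, -1.035934) = 1.713336
  w ← -1.344924 + (0.15/2)·(2.059934 + 1.713336) = -1.061929
w(-0.25) ≈ -1.0619

-1.0619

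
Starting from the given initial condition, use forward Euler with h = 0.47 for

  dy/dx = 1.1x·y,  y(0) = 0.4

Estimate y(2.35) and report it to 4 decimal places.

2.5190

Euler: y_{n+1} = y_n + h·f(x_n, y_n).
x=0.000000, y=0.400000: f=0.000000 → y ← 0.400000 + 0.47·0.000000 = 0.400000
x=0.470000, y=0.400000: f=0.206800 → y ← 0.400000 + 0.47·0.206800 = 0.497196
x=0.940000, y=0.497196: f=0.514101 → y ← 0.497196 + 0.47·0.514101 = 0.738823
x=1.410000, y=0.738823: f=1.145915 → y ← 0.738823 + 0.47·1.145915 = 1.277403
x=1.880000, y=1.277403: f=2.641670 → y ← 1.277403 + 0.47·2.641670 = 2.518988
y(2.35) ≈ 2.5190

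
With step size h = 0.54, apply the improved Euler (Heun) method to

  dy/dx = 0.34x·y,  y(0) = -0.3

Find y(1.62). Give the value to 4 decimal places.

-0.4660

Heun: k1 = f(x_n, y_n); k2 = f(x_n + h, y_n + h·k1); y_{n+1} = y_n + (h/2)·(k1 + k2).
x=0.000000, y=-0.300000:
  k1 = f(0.000000, -0.300000) = 0.000000
  k2 = f(0.540000, -0.300000) = -0.055080
  y ← -0.300000 + (0.54/2)·(0.000000 + (-0.055080)) = -0.314872
x=0.540000, y=-0.314872:
  k1 = f(0.540000, -0.314872) = -0.057810
  k2 = f(1.080000, -0.346089) = -0.127084
  y ← -0.314872 + (0.54/2)·(-0.057810 + (-0.127084)) = -0.364793
x=1.080000, y=-0.364793:
  k1 = f(1.080000, -0.364793) = -0.133952
  k2 = f(1.620000, -0.437127) = -0.240770
  y ← -0.364793 + (0.54/2)·(-0.133952 + (-0.240770)) = -0.465968
y(1.62) ≈ -0.4660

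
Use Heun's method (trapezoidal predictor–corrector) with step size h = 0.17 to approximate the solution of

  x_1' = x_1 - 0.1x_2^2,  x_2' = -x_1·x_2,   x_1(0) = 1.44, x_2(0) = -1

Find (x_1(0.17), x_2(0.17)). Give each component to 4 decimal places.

1.6908, -0.7705

Heun on (x_1,x_2): k1 = f(t_n, state_n); k2 = f(t_n + h, state_n + h·k1); state_{n+1} = state_n + (h/2)·(k1 + k2).
0.000000: (1.440000, -1.000000)
  k1 = (1.340000, 1.440000)
  predictor → (1.667800, -0.755200)
  k2 = (1.610767, 1.259523)
  → (1.690815, -0.770541)
(x_1(0.17), x_2(0.17)) ≈ (1.6908, -0.7705)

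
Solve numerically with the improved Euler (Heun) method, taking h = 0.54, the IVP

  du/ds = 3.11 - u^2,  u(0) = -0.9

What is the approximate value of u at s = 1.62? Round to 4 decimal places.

1.1682

Heun: k1 = f(s_n, u_n); k2 = f(s_n + h, u_n + h·k1); u_{n+1} = u_n + (h/2)·(k1 + k2).
s=0.000000, u=-0.900000:
  k1 = f(0.000000, -0.900000) = 2.300000
  k2 = f(0.540000, 0.342000) = 2.993036
  u ← -0.900000 + (0.54/2)·(2.300000 + 2.993036) = 0.529120
s=0.540000, u=0.529120:
  k1 = f(0.540000, 0.529120) = 2.830032
  k2 = f(1.080000, 2.057337) = -1.122636
  u ← 0.529120 + (0.54/2)·(2.830032 + (-1.122636)) = 0.990117
s=1.080000, u=0.990117:
  k1 = f(1.080000, 0.990117) = 2.129669
  k2 = f(1.620000, 2.140138) = -1.470190
  u ← 0.990117 + (0.54/2)·(2.129669 + (-1.470190)) = 1.168176
u(1.62) ≈ 1.1682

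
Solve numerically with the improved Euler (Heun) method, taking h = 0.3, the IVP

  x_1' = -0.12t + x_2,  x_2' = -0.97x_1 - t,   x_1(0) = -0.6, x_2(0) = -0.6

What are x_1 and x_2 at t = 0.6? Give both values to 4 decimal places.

Heun on (x_1,x_2): k1 = f(t_n, state_n); k2 = f(t_n + h, state_n + h·k1); state_{n+1} = state_n + (h/2)·(k1 + k2).
0.000000: (-0.600000, -0.600000)
  k1 = (-0.600000, 0.582000)
  predictor → (-0.780000, -0.425400)
  k2 = (-0.461400, 0.456600)
  → (-0.759210, -0.444210)
0.300000: (-0.759210, -0.444210)
  k1 = (-0.480210, 0.436434)
  predictor → (-0.903273, -0.313280)
  k2 = (-0.385280, 0.276175)
  → (-0.889033, -0.337319)
(x_1(0.6), x_2(0.6)) ≈ (-0.8890, -0.3373)

-0.8890, -0.3373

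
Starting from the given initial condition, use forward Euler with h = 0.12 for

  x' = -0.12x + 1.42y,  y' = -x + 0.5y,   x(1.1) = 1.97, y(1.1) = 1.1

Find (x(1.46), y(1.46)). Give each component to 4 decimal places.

Euler on (x,y): x_{n+1} = x_n + h·x', y_{n+1} = y_n + h·y'.
1.100000: (1.970000, 1.100000); f=(1.325600, -1.420000) → (2.129072, 0.929600)
1.220000: (2.129072, 0.929600); f=(1.064543, -1.664272) → (2.256817, 0.729887)
1.340000: (2.256817, 0.729887); f=(0.765622, -1.891874) → (2.348692, 0.502863)
(x(1.46), y(1.46)) ≈ (2.3487, 0.5029)

2.3487, 0.5029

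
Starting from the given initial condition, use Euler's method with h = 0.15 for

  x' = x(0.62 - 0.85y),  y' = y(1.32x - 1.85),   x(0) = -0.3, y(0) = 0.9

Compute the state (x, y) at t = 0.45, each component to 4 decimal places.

Euler on (x,y): x_{n+1} = x_n + h·x', y_{n+1} = y_n + h·y'.
0.000000: (-0.300000, 0.900000); f=(0.043500, -2.021400) → (-0.293475, 0.596790)
0.150000: (-0.293475, 0.596790); f=(-0.033083, -1.335250) → (-0.298437, 0.396502)
0.300000: (-0.298437, 0.396502); f=(-0.084450, -0.889727) → (-0.311105, 0.263043)
(x(0.45), y(0.45)) ≈ (-0.3111, 0.2630)

-0.3111, 0.2630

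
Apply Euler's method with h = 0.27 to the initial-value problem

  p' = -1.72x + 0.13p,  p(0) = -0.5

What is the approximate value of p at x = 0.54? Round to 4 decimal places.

-0.6611

Euler: p_{n+1} = p_n + h·f(x_n, p_n).
x=0.000000, p=-0.500000: f=-0.065000 → p ← -0.500000 + 0.27·(-0.065000) = -0.517550
x=0.270000, p=-0.517550: f=-0.531682 → p ← -0.517550 + 0.27·(-0.531682) = -0.661104
p(0.54) ≈ -0.6611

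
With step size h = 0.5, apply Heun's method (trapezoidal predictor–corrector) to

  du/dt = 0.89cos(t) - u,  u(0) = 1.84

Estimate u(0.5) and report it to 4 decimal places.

1.4565

Heun: k1 = f(t_n, u_n); k2 = f(t_n + h, u_n + h·k1); u_{n+1} = u_n + (h/2)·(k1 + k2).
t=0.000000, u=1.840000:
  k1 = f(0.000000, 1.840000) = -0.950000
  k2 = f(0.500000, 1.365000) = -0.583952
  u ← 1.840000 + (0.5/2)·(-0.950000 + (-0.583952)) = 1.456512
u(0.5) ≈ 1.4565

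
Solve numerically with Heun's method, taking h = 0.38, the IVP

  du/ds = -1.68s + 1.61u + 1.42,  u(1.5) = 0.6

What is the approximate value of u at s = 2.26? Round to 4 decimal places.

Heun: k1 = f(s_n, u_n); k2 = f(s_n + h, u_n + h·k1); u_{n+1} = u_n + (h/2)·(k1 + k2).
s=1.500000, u=0.600000:
  k1 = f(1.500000, 0.600000) = -0.134000
  k2 = f(1.880000, 0.549080) = -0.854381
  u ← 0.600000 + (0.38/2)·(-0.134000 + (-0.854381)) = 0.412208
s=1.880000, u=0.412208:
  k1 = f(1.880000, 0.412208) = -1.074746
  k2 = f(2.260000, 0.003804) = -2.370675
  u ← 0.412208 + (0.38/2)·(-1.074746 + (-2.370675)) = -0.242422
u(2.26) ≈ -0.2424

-0.2424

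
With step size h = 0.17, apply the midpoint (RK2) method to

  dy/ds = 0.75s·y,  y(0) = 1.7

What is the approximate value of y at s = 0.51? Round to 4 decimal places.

Midpoint: k1 = f(s_n, y_n); k2 = f(s_n + h/2, y_n + (h/2)·k1); y_{n+1} = y_n + h·k2.
s=0.000000, y=1.700000:
  k1 = f(0.000000, 1.700000) = 0.000000
  k2 = f(0.085000, 1.700000) = 0.108375
  y ← 1.700000 + 0.17·0.108375 = 1.718424
s=0.170000, y=1.718424:
  k1 = f(0.170000, 1.718424) = 0.219099
  k2 = f(0.255000, 1.737047) = 0.332210
  y ← 1.718424 + 0.17·0.332210 = 1.774899
s=0.340000, y=1.774899:
  k1 = f(0.340000, 1.774899) = 0.452599
  k2 = f(0.425000, 1.813370) = 0.578012
  y ← 1.774899 + 0.17·0.578012 = 1.873162
y(0.51) ≈ 1.8732

1.8732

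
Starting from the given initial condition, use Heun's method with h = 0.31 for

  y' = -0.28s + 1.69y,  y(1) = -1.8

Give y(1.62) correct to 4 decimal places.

-5.3281

Heun: k1 = f(s_n, y_n); k2 = f(s_n + h, y_n + h·k1); y_{n+1} = y_n + (h/2)·(k1 + k2).
s=1.000000, y=-1.800000:
  k1 = f(1.000000, -1.800000) = -3.322000
  k2 = f(1.310000, -2.829820) = -5.149196
  y ← -1.800000 + (0.31/2)·(-3.322000 + (-5.149196)) = -3.113035
s=1.310000, y=-3.113035:
  k1 = f(1.310000, -3.113035) = -5.627830
  k2 = f(1.620000, -4.857663) = -8.663050
  y ← -3.113035 + (0.31/2)·(-5.627830 + (-8.663050)) = -5.328122
y(1.62) ≈ -5.3281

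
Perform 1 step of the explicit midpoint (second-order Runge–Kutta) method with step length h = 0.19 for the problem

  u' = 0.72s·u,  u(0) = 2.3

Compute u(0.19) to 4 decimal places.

Midpoint: k1 = f(s_n, u_n); k2 = f(s_n + h/2, u_n + (h/2)·k1); u_{n+1} = u_n + h·k2.
s=0.000000, u=2.300000:
  k1 = f(0.000000, 2.300000) = 0.000000
  k2 = f(0.095000, 2.300000) = 0.157320
  u ← 2.300000 + 0.19·0.157320 = 2.329891
u(0.19) ≈ 2.3299

2.3299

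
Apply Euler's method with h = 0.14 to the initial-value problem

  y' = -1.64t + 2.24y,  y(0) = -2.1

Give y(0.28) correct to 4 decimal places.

-3.6558

Euler: y_{n+1} = y_n + h·f(t_n, y_n).
t=0.000000, y=-2.100000: f=-4.704000 → y ← -2.100000 + 0.14·(-4.704000) = -2.758560
t=0.140000, y=-2.758560: f=-6.408774 → y ← -2.758560 + 0.14·(-6.408774) = -3.655788
y(0.28) ≈ -3.6558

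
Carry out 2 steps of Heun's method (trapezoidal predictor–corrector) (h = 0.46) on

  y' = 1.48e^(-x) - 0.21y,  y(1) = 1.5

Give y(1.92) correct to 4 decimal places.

Heun: k1 = f(x_n, y_n); k2 = f(x_n + h, y_n + h·k1); y_{n+1} = y_n + (h/2)·(k1 + k2).
x=1.000000, y=1.500000:
  k1 = f(1.000000, 1.500000) = 0.229462
  k2 = f(1.460000, 1.605552) = 0.006544
  y ← 1.500000 + (0.46/2)·(0.229462 + 0.006544) = 1.554281
x=1.460000, y=1.554281:
  k1 = f(1.460000, 1.554281) = 0.017311
  k2 = f(1.920000, 1.562244) = -0.111093
  y ← 1.554281 + (0.46/2)·(0.017311 + (-0.111093)) = 1.532711
y(1.92) ≈ 1.5327

1.5327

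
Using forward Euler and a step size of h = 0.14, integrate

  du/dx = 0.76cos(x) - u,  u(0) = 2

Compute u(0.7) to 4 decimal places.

1.3154

Euler: u_{n+1} = u_n + h·f(x_n, u_n).
x=0.000000, u=2.000000: f=-1.240000 → u ← 2.000000 + 0.14·(-1.240000) = 1.826400
x=0.140000, u=1.826400: f=-1.073836 → u ← 1.826400 + 0.14·(-1.073836) = 1.676063
x=0.280000, u=1.676063: f=-0.945661 → u ← 1.676063 + 0.14·(-0.945661) = 1.543670
x=0.420000, u=1.543670: f=-0.849723 → u ← 1.543670 + 0.14·(-0.849723) = 1.424709
x=0.560000, u=1.424709: f=-0.780795 → u ← 1.424709 + 0.14·(-0.780795) = 1.315398
u(0.7) ≈ 1.3154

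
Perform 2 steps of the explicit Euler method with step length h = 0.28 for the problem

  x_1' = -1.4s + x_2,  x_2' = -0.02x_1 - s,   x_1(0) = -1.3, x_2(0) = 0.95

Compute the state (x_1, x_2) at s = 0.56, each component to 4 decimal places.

-0.8757, 0.8847

Euler on (x_1,x_2): x_1_{n+1} = x_1_n + h·x_1', x_2_{n+1} = x_2_n + h·x_2'.
0.000000: (-1.300000, 0.950000); f=(0.950000, 0.026000) → (-1.034000, 0.957280)
0.280000: (-1.034000, 0.957280); f=(0.565280, -0.259320) → (-0.875722, 0.884670)
(x_1(0.56), x_2(0.56)) ≈ (-0.8757, 0.8847)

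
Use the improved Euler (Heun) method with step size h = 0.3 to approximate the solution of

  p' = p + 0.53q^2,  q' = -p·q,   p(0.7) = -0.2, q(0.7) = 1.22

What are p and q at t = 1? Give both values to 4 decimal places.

Heun on (p,q): k1 = f(t_n, state_n); k2 = f(t_n + h, state_n + h·k1); state_{n+1} = state_n + (h/2)·(k1 + k2).
0.700000: (-0.200000, 1.220000)
  k1 = (0.588852, 0.244000)
  predictor → (-0.023344, 1.293200)
  k2 = (0.863010, 0.030189)
  → (0.017779, 1.261128)
(p(1), q(1)) ≈ (0.0178, 1.2611)

0.0178, 1.2611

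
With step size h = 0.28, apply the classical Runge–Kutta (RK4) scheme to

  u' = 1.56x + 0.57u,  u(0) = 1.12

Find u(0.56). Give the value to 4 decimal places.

1.8140

RK4: k1 = f(x_n, u_n); k2 = f(x_n + h/2, u_n + (h/2)·k1); k3 = f(x_n + h/2, u_n + (h/2)·k2); k4 = f(x_n + h, u_n + h·k3); u_{n+1} = u_n + (h/6)·(k1 + 2k2 + 2k3 + k4).
x=0.000000, u=1.120000:
  k1 = f(0.000000, 1.120000) = 0.638400
  k2 = f(0.140000, 1.209376) = 0.907744
  k3 = f(0.140000, 1.247084) = 0.929238
  k4 = f(0.280000, 1.380187) = 1.223506
  u ← 1.120000 + (0.28/6)·(k1 + 2k2 + 2k3 + k4) = 1.378341
x=0.280000, u=1.378341:
  k1 = f(0.280000, 1.378341) = 1.222454
  k2 = f(0.420000, 1.549484) = 1.538406
  k3 = f(0.420000, 1.593717) = 1.563619
  k4 = f(0.560000, 1.816154) = 1.908808
  u ← 1.378341 + (0.28/6)·(k1 + 2k2 + 2k3 + k4) = 1.813989
u(0.56) ≈ 1.8140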